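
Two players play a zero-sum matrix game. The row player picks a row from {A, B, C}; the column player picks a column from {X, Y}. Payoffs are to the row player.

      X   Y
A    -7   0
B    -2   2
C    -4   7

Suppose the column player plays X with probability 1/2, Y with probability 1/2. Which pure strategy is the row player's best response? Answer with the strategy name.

Expected payoff of A: (1/2)·(-7) + (1/2)·0 = -7/2.
Expected payoff of B: (1/2)·(-2) + (1/2)·2 = 0.
Expected payoff of C: (1/2)·(-4) + (1/2)·7 = 3/2.
The largest is 3/2, so the row player's best response is C.

C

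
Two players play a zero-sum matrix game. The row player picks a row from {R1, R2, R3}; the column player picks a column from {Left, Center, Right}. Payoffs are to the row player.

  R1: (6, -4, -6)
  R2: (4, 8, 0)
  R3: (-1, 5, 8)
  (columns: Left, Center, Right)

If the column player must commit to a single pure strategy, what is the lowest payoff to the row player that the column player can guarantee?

Column maxima: Left → 6, Center → 8, Right → 8.
The smallest of these is 6.

6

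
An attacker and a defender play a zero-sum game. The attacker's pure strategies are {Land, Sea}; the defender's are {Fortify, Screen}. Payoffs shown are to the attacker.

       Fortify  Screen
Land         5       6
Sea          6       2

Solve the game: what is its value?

Row minima: Land → 5, Sea → 2; maximin = 5.
Column maxima: Fortify → 6, Screen → 6; minimax = 6.
5 ≠ 6, so there is no saddle point; optimal play is mixed.
Let the attacker play Land with probability p. Expected payoff against Fortify: 5p + 6(1−p) = −p + 6; against Screen: 6p + 2(1−p) = 4p + 2.
Setting these equal: −p + 6 = 4p + 2 ⇒ −5p = -4 ⇒ p = 4/5, and the value is (-1)·(4/5) + 6 = 26/5.
For the defender: with q = P(Fortify), equating Land's and Sea's payoffs gives −q + 6 = 4q + 2 ⇒ q = 4/5.

26/5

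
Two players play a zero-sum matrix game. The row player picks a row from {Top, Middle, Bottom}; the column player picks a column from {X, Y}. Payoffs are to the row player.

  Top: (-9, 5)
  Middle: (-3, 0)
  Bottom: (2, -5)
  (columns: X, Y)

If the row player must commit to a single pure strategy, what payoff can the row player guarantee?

Row minima: Top → -9, Middle → -3, Bottom → -5.
The best of these is -3.

-3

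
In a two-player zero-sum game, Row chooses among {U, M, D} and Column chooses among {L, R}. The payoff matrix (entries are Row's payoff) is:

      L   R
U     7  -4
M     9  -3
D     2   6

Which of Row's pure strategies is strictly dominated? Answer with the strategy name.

U

M gives a strictly higher payoff than U against every column: 9 > 7, -3 > -4.
So U is strictly dominated and Row never plays it.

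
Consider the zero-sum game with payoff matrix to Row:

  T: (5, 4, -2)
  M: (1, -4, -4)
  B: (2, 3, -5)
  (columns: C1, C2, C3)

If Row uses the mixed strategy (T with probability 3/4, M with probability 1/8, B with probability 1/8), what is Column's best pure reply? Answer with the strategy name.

If Column plays C1, Row's expected payoff is (3/4)·5 + (1/8)·1 + (1/8)·2 = 33/8.
If Column plays C2, Row's expected payoff is (3/4)·4 + (1/8)·(-4) + (1/8)·3 = 23/8.
If Column plays C3, Row's expected payoff is (3/4)·(-2) + (1/8)·(-4) + (1/8)·(-5) = -21/8.
Column minimizes Row's payoff; the smallest is -21/8, so the best response is C3.

C3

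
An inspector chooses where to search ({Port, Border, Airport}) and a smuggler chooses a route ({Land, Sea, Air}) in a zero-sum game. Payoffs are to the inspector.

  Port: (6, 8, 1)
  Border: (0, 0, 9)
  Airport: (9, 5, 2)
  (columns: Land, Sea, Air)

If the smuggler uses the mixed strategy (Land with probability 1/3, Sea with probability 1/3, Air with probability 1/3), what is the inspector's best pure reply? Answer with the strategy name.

Expected payoff of Port: (1/3)·6 + (1/3)·8 + (1/3)·1 = 5.
Expected payoff of Border: (1/3)·0 + (1/3)·0 + (1/3)·9 = 3.
Expected payoff of Airport: (1/3)·9 + (1/3)·5 + (1/3)·2 = 16/3.
The largest is 16/3, so the inspector's best response is Airport.

Airport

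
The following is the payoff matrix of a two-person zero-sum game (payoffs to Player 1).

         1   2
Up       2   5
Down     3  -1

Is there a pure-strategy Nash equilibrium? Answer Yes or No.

Row minima: Up → 2, Down → -1; maximin = 2.
Column maxima: 1 → 3, 2 → 5; minimax = 3.
2 ≠ 3, so no pure-strategy equilibrium exists.

No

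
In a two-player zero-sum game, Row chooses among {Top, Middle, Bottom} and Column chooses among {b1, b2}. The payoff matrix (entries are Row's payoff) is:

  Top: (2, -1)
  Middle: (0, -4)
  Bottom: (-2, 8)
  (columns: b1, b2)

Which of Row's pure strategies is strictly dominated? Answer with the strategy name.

Top gives a strictly higher payoff than Middle against every column: 2 > 0, -1 > -4.
So Middle is strictly dominated and Row never plays it.

Middle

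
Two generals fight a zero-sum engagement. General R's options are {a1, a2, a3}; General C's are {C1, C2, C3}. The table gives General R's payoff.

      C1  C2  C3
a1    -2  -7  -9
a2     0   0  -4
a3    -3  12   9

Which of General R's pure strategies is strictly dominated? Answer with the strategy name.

a1

a2 gives a strictly higher payoff than a1 against every column: 0 > -2, 0 > -7, -4 > -9.
So a1 is strictly dominated and General R never plays it.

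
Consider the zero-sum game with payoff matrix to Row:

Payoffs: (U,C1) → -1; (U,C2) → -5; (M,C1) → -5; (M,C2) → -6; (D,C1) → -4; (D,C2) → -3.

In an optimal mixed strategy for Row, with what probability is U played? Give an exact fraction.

1/5

Row minima: U → -5, M → -6, D → -4; maximin = -4.
Column maxima: C1 → -1, C2 → -3; minimax = -3.
-4 ≠ -3, so there is no saddle point; optimal play is mixed.
M is strictly dominated by U, so Row never plays it.
On the remaining 2×2 (U, D vs C1, C2):
Let Row play U with probability p. Expected payoff against C1: (-1)p + (-4)(1−p) = 3p − 4; against C2: (-5)p + (-3)(1−p) = −2p − 3.
Setting these equal: 3p − 4 = −2p − 3 ⇒ 5p = 1 ⇒ p = 1/5, and the value is (3)·(1/5) − 4 = -17/5.
For Column: with q = P(C1), equating U's and D's payoffs gives 4q − 5 = −q − 3 ⇒ q = 2/5.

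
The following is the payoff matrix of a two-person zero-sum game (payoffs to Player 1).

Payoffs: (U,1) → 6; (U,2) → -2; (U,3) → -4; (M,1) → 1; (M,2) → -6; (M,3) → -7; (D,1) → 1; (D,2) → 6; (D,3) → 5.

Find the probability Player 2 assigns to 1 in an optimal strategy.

9/14

Row minima: U → -4, M → -7, D → 1; maximin = 1.
Column maxima: 1 → 6, 2 → 6, 3 → 5; minimax = 5.
1 ≠ 5, so there is no saddle point; optimal play is mixed.
M is strictly dominated by U, so Player 1 never plays it.
2 is strictly dominated by 3 (it gives Player 1 strictly more in every row), so Player 2 never plays it.
On the remaining 2×2 (U, D vs 1, 3):
Let Player 1 play U with probability p. Expected payoff against 1: 6p + 1(1−p) = 5p + 1; against 3: (-4)p + 5(1−p) = −9p + 5.
Setting these equal: 5p + 1 = −9p + 5 ⇒ 14p = 4 ⇒ p = 2/7, and the value is (5)·(2/7) + 1 = 17/7.
For Player 2: with q = P(1), equating U's and D's payoffs gives 10q − 4 = −4q + 5 ⇒ q = 9/14.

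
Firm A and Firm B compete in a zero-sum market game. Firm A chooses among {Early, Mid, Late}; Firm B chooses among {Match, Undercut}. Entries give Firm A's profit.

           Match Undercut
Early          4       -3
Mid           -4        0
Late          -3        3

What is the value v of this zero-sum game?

3/13

Row minima: Early → -3, Mid → -4, Late → -3; maximin = -3.
Column maxima: Match → 4, Undercut → 3; minimax = 3.
-3 ≠ 3, so there is no saddle point; optimal play is mixed.
Mid is strictly dominated by Late, so Firm A never plays it.
On the remaining 2×2 (Early, Late vs Match, Undercut):
Let Firm A play Early with probability p. Expected payoff against Match: 4p + (-3)(1−p) = 7p − 3; against Undercut: (-3)p + 3(1−p) = −6p + 3.
Setting these equal: 7p − 3 = −6p + 3 ⇒ 13p = 6 ⇒ p = 6/13, and the value is (7)·(6/13) − 3 = 3/13.
For Firm B: with q = P(Match), equating Early's and Late's payoffs gives 7q − 3 = −6q + 3 ⇒ q = 6/13.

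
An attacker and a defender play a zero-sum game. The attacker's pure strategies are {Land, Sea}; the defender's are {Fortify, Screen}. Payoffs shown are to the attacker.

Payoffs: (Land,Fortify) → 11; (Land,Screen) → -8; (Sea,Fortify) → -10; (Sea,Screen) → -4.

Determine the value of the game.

-124/25

Row minima: Land → -8, Sea → -10; maximin = -8.
Column maxima: Fortify → 11, Screen → -4; minimax = -4.
-8 ≠ -4, so there is no saddle point; optimal play is mixed.
Let the attacker play Land with probability p. Expected payoff against Fortify: 11p + (-10)(1−p) = 21p − 10; against Screen: (-8)p + (-4)(1−p) = −4p − 4.
Setting these equal: 21p − 10 = −4p − 4 ⇒ 25p = 6 ⇒ p = 6/25, and the value is (21)·(6/25) − 10 = -124/25.
For the defender: with q = P(Fortify), equating Land's and Sea's payoffs gives 19q − 8 = −6q − 4 ⇒ q = 4/25.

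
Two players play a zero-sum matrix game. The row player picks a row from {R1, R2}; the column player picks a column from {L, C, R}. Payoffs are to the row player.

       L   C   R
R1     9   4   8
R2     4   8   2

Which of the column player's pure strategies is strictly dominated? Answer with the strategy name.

R holds the row player's payoff strictly below L in every row: 8 < 9, 2 < 4.
So L is strictly dominated for the column player.

L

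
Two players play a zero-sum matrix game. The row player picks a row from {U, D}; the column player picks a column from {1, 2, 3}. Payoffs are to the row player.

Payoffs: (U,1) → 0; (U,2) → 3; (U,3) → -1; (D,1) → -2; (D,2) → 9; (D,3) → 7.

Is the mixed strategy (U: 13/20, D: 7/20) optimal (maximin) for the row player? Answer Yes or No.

No

Against 1 this mix gives (13/20)·0 + (7/20)·(-2) = -7/10.
Against 2 this mix gives (13/20)·3 + (7/20)·9 = 51/10.
Against 3 this mix gives (13/20)·(-1) + (7/20)·7 = 9/5.
The column player will play 1, holding the row player to -7/10. Shifting weight toward the row that does better against 1 would raise this floor (the equalizing mix achieves -1/5 against both 1 and 3), so the proposed strategy is not optimal.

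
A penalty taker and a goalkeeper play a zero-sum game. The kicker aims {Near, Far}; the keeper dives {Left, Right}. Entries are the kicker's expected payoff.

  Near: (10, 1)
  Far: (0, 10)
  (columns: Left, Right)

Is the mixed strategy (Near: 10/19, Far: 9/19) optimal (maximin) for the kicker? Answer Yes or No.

Against Left this mix gives (10/19)·10 + (9/19)·0 = 100/19.
Against Right this mix gives (10/19)·1 + (9/19)·10 = 100/19.
All of the keeper's active replies (Left, Right) yield 100/19, and no column does worse for the kicker. The mix makes the keeper indifferent and guarantees 100/19, so it is optimal.

Yes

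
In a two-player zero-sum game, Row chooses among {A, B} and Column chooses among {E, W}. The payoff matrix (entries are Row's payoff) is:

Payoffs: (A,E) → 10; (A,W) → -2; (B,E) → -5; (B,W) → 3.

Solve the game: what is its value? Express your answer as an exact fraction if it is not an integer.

1

Row minima: A → -2, B → -5; maximin = -2.
Column maxima: E → 10, W → 3; minimax = 3.
-2 ≠ 3, so there is no saddle point; optimal play is mixed.
Let Row play A with probability p. Expected payoff against E: 10p + (-5)(1−p) = 15p − 5; against W: (-2)p + 3(1−p) = −5p + 3.
Setting these equal: 15p − 5 = −5p + 3 ⇒ 20p = 8 ⇒ p = 2/5, and the value is (15)·(2/5) − 5 = 1.
For Column: with q = P(E), equating A's and B's payoffs gives 12q − 2 = −8q + 3 ⇒ q = 1/4.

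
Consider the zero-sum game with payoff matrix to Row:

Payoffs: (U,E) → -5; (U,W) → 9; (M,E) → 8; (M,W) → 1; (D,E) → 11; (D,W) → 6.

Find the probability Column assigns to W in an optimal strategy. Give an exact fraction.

16/19

Row minima: U → -5, M → 1, D → 6; maximin = 6.
Column maxima: E → 11, W → 9; minimax = 9.
6 ≠ 9, so there is no saddle point; optimal play is mixed.
M is strictly dominated by D, so Row never plays it.
On the remaining 2×2 (U, D vs E, W):
Let Row play U with probability p. Expected payoff against E: (-5)p + 11(1−p) = −16p + 11; against W: 9p + 6(1−p) = 3p + 6.
Setting these equal: −16p + 11 = 3p + 6 ⇒ −19p = -5 ⇒ p = 5/19, and the value is (-16)·(5/19) + 11 = 129/19.
For Column: with q = P(E), equating U's and D's payoffs gives −14q + 9 = 5q + 6 ⇒ q = 3/19.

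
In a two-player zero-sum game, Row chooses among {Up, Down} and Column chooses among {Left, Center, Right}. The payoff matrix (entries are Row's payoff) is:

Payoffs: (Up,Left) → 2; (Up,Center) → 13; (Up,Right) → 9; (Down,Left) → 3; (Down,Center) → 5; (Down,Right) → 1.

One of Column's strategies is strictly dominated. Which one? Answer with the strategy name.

Left holds Row's payoff strictly below Center in every row: 2 < 13, 3 < 5.
So Center is strictly dominated for Column.

Center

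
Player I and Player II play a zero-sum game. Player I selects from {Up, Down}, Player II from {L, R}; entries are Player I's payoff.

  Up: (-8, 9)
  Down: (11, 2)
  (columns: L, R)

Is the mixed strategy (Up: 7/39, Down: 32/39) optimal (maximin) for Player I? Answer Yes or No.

Against L this mix gives (7/39)·(-8) + (32/39)·11 = 296/39.
Against R this mix gives (7/39)·9 + (32/39)·2 = 127/39.
Player II will play R, holding Player I to 127/39. Shifting weight toward the row that does better against R would raise this floor (the equalizing mix achieves 115/26 against both R and L), so the proposed strategy is not optimal.

No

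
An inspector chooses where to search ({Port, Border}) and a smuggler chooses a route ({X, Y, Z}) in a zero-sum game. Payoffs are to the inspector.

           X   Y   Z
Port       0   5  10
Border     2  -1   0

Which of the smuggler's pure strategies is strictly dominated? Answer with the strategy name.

Y holds the inspector's payoff strictly below Z in every row: 5 < 10, -1 < 0.
So Z is strictly dominated for the smuggler.

Z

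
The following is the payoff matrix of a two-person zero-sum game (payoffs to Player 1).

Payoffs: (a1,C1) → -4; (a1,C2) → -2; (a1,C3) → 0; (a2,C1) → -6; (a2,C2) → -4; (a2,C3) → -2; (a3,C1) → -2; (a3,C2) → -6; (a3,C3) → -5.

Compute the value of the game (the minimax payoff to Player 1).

-10/3

Row minima: a1 → -4, a2 → -6, a3 → -6; maximin = -4.
Column maxima: C1 → -2, C2 → -2, C3 → 0; minimax = -2.
-4 ≠ -2, so there is no saddle point; optimal play is mixed.
a2 is strictly dominated by a1, so Player 1 never plays it.
C3 is strictly dominated by C2 (it gives Player 1 strictly more in every row), so Player 2 never plays it.
On the remaining 2×2 (a1, a3 vs C1, C2):
Let Player 1 play a1 with probability p. Expected payoff against C1: (-4)p + (-2)(1−p) = −2p − 2; against C2: (-2)p + (-6)(1−p) = 4p − 6.
Setting these equal: −2p − 2 = 4p − 6 ⇒ −6p = -4 ⇒ p = 2/3, and the value is (-2)·(2/3) − 2 = -10/3.
For Player 2: with q = P(C1), equating a1's and a3's payoffs gives −2q − 2 = 4q − 6 ⇒ q = 2/3.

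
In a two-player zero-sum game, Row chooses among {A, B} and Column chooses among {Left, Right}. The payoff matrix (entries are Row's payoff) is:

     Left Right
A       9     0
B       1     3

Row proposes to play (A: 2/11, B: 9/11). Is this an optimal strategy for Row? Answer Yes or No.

Yes

Against Left this mix gives (2/11)·9 + (9/11)·1 = 27/11.
Against Right this mix gives (2/11)·0 + (9/11)·3 = 27/11.
All of Column's active replies (Left, Right) yield 27/11, and no column does worse for Row. The mix makes Column indifferent and guarantees 27/11, so it is optimal.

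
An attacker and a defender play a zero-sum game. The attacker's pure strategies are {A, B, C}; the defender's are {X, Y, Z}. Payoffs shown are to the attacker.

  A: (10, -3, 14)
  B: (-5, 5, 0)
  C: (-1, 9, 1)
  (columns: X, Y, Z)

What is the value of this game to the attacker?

Row minima: A → -3, B → -5, C → -1; maximin = -1.
Column maxima: X → 10, Y → 9, Z → 14; minimax = 9.
-1 ≠ 9, so there is no saddle point; optimal play is mixed.
B is strictly dominated by C, so the attacker never plays it.
Z is strictly dominated by X (it gives the attacker strictly more in every row), so the defender never plays it.
On the remaining 2×2 (A, C vs X, Y):
Let the attacker play A with probability p. Expected payoff against X: 10p + (-1)(1−p) = 11p − 1; against Y: (-3)p + 9(1−p) = −12p + 9.
Setting these equal: 11p − 1 = −12p + 9 ⇒ 23p = 10 ⇒ p = 10/23, and the value is (11)·(10/23) − 1 = 87/23.
For the defender: with q = P(X), equating A's and C's payoffs gives 13q − 3 = −10q + 9 ⇒ q = 12/23.

87/23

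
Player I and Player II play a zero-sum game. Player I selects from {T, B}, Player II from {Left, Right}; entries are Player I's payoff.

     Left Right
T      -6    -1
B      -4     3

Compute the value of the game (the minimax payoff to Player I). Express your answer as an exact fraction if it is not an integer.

-4

Row minima: T → -6, B → -4; maximin = -4.
Column maxima: Left → -4, Right → 3; minimax = -4.
Since maximin = minimax = -4, there is a saddle point and the value is -4.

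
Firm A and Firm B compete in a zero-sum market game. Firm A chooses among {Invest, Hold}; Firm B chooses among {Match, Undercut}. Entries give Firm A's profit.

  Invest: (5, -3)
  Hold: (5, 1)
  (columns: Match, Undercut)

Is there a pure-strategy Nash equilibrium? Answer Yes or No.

Row minima: Invest → -3, Hold → 1; maximin = 1.
Column maxima: Match → 5, Undercut → 1; minimax = 1.
maximin = minimax = 1, so a saddle point exists.

Yes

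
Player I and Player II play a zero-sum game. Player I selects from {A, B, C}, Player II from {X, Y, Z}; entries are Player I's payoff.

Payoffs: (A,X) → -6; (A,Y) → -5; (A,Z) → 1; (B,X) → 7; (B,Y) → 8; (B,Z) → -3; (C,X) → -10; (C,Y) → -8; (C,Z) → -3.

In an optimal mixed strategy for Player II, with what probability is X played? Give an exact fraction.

Row minima: A → -6, B → -3, C → -10; maximin = -3.
Column maxima: X → 7, Y → 8, Z → 1; minimax = 1.
-3 ≠ 1, so there is no saddle point; optimal play is mixed.
C is strictly dominated by A, so Player I never plays it.
Y is strictly dominated by X (it gives Player I strictly more in every row), so Player II never plays it.
On the remaining 2×2 (A, B vs X, Z):
Let Player I play A with probability p. Expected payoff against X: (-6)p + 7(1−p) = −13p + 7; against Z: 1p + (-3)(1−p) = 4p − 3.
Setting these equal: −13p + 7 = 4p − 3 ⇒ −17p = -10 ⇒ p = 10/17, and the value is (-13)·(10/17) + 7 = -11/17.
For Player II: with q = P(X), equating A's and B's payoffs gives −7q + 1 = 10q − 3 ⇒ q = 4/17.

4/17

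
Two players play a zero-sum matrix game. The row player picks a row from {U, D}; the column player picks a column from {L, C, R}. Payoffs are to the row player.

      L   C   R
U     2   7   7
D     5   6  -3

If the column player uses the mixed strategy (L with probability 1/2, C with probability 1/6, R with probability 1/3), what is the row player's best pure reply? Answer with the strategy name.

U

Expected payoff of U: (1/2)·2 + (1/6)·7 + (1/3)·7 = 9/2.
Expected payoff of D: (1/2)·5 + (1/6)·6 + (1/3)·(-3) = 5/2.
The largest is 9/2, so the row player's best response is U.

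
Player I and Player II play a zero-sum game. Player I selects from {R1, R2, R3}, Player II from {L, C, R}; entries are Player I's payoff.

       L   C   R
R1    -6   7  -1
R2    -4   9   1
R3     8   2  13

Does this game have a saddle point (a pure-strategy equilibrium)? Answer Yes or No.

Row minima: R1 → -6, R2 → -4, R3 → 2; maximin = 2.
Column maxima: L → 8, C → 9, R → 13; minimax = 8.
2 ≠ 8, so no pure-strategy equilibrium exists.

No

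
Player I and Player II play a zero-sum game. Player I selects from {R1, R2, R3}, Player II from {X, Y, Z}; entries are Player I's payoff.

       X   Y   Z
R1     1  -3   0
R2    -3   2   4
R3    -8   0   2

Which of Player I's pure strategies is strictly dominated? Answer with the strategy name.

R3

R2 gives a strictly higher payoff than R3 against every column: -3 > -8, 2 > 0, 4 > 2.
So R3 is strictly dominated and Player I never plays it.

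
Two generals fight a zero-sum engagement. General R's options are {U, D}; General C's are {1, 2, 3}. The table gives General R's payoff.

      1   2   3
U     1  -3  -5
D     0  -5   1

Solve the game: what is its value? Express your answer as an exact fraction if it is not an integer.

-7/2

Row minima: U → -5, D → -5; maximin = -5.
Column maxima: 1 → 1, 2 → -3, 3 → 1; minimax = -3.
-5 ≠ -3, so there is no saddle point; optimal play is mixed.
1 is strictly dominated by 2 (it gives General R strictly more in every row), so General C never plays it.
On the remaining 2×2 (U, D vs 2, 3):
Let General R play U with probability p. Expected payoff against 2: (-3)p + (-5)(1−p) = 2p − 5; against 3: (-5)p + 1(1−p) = −6p + 1.
Setting these equal: 2p − 5 = −6p + 1 ⇒ 8p = 6 ⇒ p = 3/4, and the value is (2)·(3/4) − 5 = -7/2.
For General C: with q = P(2), equating U's and D's payoffs gives 2q − 5 = −6q + 1 ⇒ q = 3/4.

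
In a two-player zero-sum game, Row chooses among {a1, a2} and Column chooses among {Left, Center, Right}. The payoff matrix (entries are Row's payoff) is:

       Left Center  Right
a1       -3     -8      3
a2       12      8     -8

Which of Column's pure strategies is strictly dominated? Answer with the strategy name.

Center holds Row's payoff strictly below Left in every row: -8 < -3, 8 < 12.
So Left is strictly dominated for Column.

Left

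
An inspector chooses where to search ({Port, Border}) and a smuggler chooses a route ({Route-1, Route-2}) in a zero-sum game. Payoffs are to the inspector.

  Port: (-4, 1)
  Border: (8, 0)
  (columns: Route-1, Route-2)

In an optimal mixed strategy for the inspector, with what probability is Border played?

Row minima: Port → -4, Border → 0; maximin = 0.
Column maxima: Route-1 → 8, Route-2 → 1; minimax = 1.
0 ≠ 1, so there is no saddle point; optimal play is mixed.
Let the inspector play Port with probability p. Expected payoff against Route-1: (-4)p + 8(1−p) = −12p + 8; against Route-2: 1p + 0(1−p) = p.
Setting these equal: −12p + 8 = p ⇒ −13p = -8 ⇒ p = 8/13, and the value is (-12)·(8/13) + 8 = 8/13.
For the smuggler: with q = P(Route-1), equating Port's and Border's payoffs gives −5q + 1 = 8q ⇒ q = 1/13.

5/13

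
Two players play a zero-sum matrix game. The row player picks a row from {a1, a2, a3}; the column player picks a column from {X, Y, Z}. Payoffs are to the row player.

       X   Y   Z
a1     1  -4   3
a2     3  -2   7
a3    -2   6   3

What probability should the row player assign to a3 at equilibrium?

5/13

Row minima: a1 → -4, a2 → -2, a3 → -2; maximin = -2.
Column maxima: X → 3, Y → 6, Z → 7; minimax = 3.
-2 ≠ 3, so there is no saddle point; optimal play is mixed.
a1 is strictly dominated by a2, so the row player never plays it.
Z is strictly dominated by X (it gives the row player strictly more in every row), so the column player never plays it.
On the remaining 2×2 (a2, a3 vs X, Y):
Let the row player play a2 with probability p. Expected payoff against X: 3p + (-2)(1−p) = 5p − 2; against Y: (-2)p + 6(1−p) = −8p + 6.
Setting these equal: 5p − 2 = −8p + 6 ⇒ 13p = 8 ⇒ p = 8/13, and the value is (5)·(8/13) − 2 = 14/13.
For the column player: with q = P(X), equating a2's and a3's payoffs gives 5q − 2 = −8q + 6 ⇒ q = 8/13.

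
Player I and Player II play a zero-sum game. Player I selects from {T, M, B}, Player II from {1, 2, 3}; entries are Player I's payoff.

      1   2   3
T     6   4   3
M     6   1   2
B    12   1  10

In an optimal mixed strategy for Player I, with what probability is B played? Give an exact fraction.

Row minima: T → 3, M → 1, B → 1; maximin = 3.
Column maxima: 1 → 12, 2 → 4, 3 → 10; minimax = 4.
3 ≠ 4, so there is no saddle point; optimal play is mixed.
1 is strictly dominated by 2 (it gives Player I strictly more in every row), so Player II never plays it.
With 1 eliminated, M is strictly dominated by T (T gives Player I strictly more in every remaining column), so Player I never plays it.
On the remaining 2×2 (T, B vs 2, 3):
Let Player I play T with probability p. Expected payoff against 2: 4p + 1(1−p) = 3p + 1; against 3: 3p + 10(1−p) = −7p + 10.
Setting these equal: 3p + 1 = −7p + 10 ⇒ 10p = 9 ⇒ p = 9/10, and the value is (3)·(9/10) + 1 = 37/10.
For Player II: with q = P(2), equating T's and B's payoffs gives q + 3 = −9q + 10 ⇒ q = 7/10.

1/10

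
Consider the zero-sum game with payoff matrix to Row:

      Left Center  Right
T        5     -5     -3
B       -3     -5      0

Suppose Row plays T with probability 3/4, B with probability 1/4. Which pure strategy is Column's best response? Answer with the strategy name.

Center

If Column plays Left, Row's expected payoff is (3/4)·5 + (1/4)·(-3) = 3.
If Column plays Center, Row's expected payoff is (3/4)·(-5) + (1/4)·(-5) = -5.
If Column plays Right, Row's expected payoff is (3/4)·(-3) + (1/4)·0 = -9/4.
Column minimizes Row's payoff; the smallest is -5, so the best response is Center.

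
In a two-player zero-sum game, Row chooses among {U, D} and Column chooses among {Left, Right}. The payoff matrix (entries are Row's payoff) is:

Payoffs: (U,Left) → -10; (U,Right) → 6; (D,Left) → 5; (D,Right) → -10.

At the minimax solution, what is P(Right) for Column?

15/31

Row minima: U → -10, D → -10; maximin = -10.
Column maxima: Left → 5, Right → 6; minimax = 5.
-10 ≠ 5, so there is no saddle point; optimal play is mixed.
Let Row play U with probability p. Expected payoff against Left: (-10)p + 5(1−p) = −15p + 5; against Right: 6p + (-10)(1−p) = 16p − 10.
Setting these equal: −15p + 5 = 16p − 10 ⇒ −31p = -15 ⇒ p = 15/31, and the value is (-15)·(15/31) + 5 = -70/31.
For Column: with q = P(Left), equating U's and D's payoffs gives −16q + 6 = 15q − 10 ⇒ q = 16/31.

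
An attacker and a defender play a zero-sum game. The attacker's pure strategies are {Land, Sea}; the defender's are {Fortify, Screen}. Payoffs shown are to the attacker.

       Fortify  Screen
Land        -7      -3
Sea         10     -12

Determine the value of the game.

-57/13

Row minima: Land → -7, Sea → -12; maximin = -7.
Column maxima: Fortify → 10, Screen → -3; minimax = -3.
-7 ≠ -3, so there is no saddle point; optimal play is mixed.
Let the attacker play Land with probability p. Expected payoff against Fortify: (-7)p + 10(1−p) = −17p + 10; against Screen: (-3)p + (-12)(1−p) = 9p − 12.
Setting these equal: −17p + 10 = 9p − 12 ⇒ −26p = -22 ⇒ p = 11/13, and the value is (-17)·(11/13) + 10 = -57/13.
For the defender: with q = P(Fortify), equating Land's and Sea's payoffs gives −4q − 3 = 22q − 12 ⇒ q = 9/26.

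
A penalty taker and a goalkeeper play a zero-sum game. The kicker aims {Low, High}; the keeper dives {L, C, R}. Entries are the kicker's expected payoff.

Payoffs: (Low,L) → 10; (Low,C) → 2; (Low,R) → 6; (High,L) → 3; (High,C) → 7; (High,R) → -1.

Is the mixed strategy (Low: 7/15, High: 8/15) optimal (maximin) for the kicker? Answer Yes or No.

No

Against L this mix gives (7/15)·10 + (8/15)·3 = 94/15.
Against C this mix gives (7/15)·2 + (8/15)·7 = 14/3.
Against R this mix gives (7/15)·6 + (8/15)·(-1) = 34/15.
The keeper will play R, holding the kicker to 34/15. Shifting weight toward the row that does better against R would raise this floor (the equalizing mix achieves 11/3 against both R and C), so the proposed strategy is not optimal.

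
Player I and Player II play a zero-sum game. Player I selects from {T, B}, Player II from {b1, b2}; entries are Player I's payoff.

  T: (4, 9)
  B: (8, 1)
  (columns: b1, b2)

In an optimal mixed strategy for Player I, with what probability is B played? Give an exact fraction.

5/12

Row minima: T → 4, B → 1; maximin = 4.
Column maxima: b1 → 8, b2 → 9; minimax = 8.
4 ≠ 8, so there is no saddle point; optimal play is mixed.
Let Player I play T with probability p. Expected payoff against b1: 4p + 8(1−p) = −4p + 8; against b2: 9p + 1(1−p) = 8p + 1.
Setting these equal: −4p + 8 = 8p + 1 ⇒ −12p = -7 ⇒ p = 7/12, and the value is (-4)·(7/12) + 8 = 17/3.
For Player II: with q = P(b1), equating T's and B's payoffs gives −5q + 9 = 7q + 1 ⇒ q = 2/3.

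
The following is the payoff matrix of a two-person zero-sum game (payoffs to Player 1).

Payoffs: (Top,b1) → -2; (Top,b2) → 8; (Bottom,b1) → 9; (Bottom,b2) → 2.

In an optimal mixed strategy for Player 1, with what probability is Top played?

Row minima: Top → -2, Bottom → 2; maximin = 2.
Column maxima: b1 → 9, b2 → 8; minimax = 8.
2 ≠ 8, so there is no saddle point; optimal play is mixed.
Let Player 1 play Top with probability p. Expected payoff against b1: (-2)p + 9(1−p) = −11p + 9; against b2: 8p + 2(1−p) = 6p + 2.
Setting these equal: −11p + 9 = 6p + 2 ⇒ −17p = -7 ⇒ p = 7/17, and the value is (-11)·(7/17) + 9 = 76/17.
For Player 2: with q = P(b1), equating Top's and Bottom's payoffs gives −10q + 8 = 7q + 2 ⇒ q = 6/17.

7/17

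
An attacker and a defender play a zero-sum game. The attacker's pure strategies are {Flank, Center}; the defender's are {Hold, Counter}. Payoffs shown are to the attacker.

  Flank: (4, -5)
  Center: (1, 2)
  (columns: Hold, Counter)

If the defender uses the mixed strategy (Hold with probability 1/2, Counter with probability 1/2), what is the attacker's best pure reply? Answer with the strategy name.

Center

Expected payoff of Flank: (1/2)·4 + (1/2)·(-5) = -1/2.
Expected payoff of Center: (1/2)·1 + (1/2)·2 = 3/2.
The largest is 3/2, so the attacker's best response is Center.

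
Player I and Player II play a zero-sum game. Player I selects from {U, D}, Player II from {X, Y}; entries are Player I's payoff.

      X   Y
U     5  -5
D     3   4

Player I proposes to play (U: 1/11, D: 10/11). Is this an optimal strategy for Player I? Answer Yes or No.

Yes

Against X this mix gives (1/11)·5 + (10/11)·3 = 35/11.
Against Y this mix gives (1/11)·(-5) + (10/11)·4 = 35/11.
All of Player II's active replies (X, Y) yield 35/11, and no column does worse for Player I. The mix makes Player II indifferent and guarantees 35/11, so it is optimal.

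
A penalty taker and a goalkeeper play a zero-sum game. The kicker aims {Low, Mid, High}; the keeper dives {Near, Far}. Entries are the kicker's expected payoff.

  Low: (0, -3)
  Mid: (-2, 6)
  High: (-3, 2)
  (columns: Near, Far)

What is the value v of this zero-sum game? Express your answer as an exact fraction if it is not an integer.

-6/11

Row minima: Low → -3, Mid → -2, High → -3; maximin = -2.
Column maxima: Near → 0, Far → 6; minimax = 0.
-2 ≠ 0, so there is no saddle point; optimal play is mixed.
High is strictly dominated by Mid, so the kicker never plays it.
On the remaining 2×2 (Low, Mid vs Near, Far):
Let the kicker play Low with probability p. Expected payoff against Near: 0p + (-2)(1−p) = 2p − 2; against Far: (-3)p + 6(1−p) = −9p + 6.
Setting these equal: 2p − 2 = −9p + 6 ⇒ 11p = 8 ⇒ p = 8/11, and the value is (2)·(8/11) − 2 = -6/11.
For the keeper: with q = P(Near), equating Low's and Mid's payoffs gives 3q − 3 = −8q + 6 ⇒ q = 9/11.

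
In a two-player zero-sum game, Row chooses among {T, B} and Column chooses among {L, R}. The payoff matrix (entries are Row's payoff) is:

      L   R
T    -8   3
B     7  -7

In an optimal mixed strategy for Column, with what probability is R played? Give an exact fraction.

Row minima: T → -8, B → -7; maximin = -7.
Column maxima: L → 7, R → 3; minimax = 3.
-7 ≠ 3, so there is no saddle point; optimal play is mixed.
Let Row play T with probability p. Expected payoff against L: (-8)p + 7(1−p) = −15p + 7; against R: 3p + (-7)(1−p) = 10p − 7.
Setting these equal: −15p + 7 = 10p − 7 ⇒ −25p = -14 ⇒ p = 14/25, and the value is (-15)·(14/25) + 7 = -7/5.
For Column: with q = P(L), equating T's and B's payoffs gives −11q + 3 = 14q − 7 ⇒ q = 2/5.

3/5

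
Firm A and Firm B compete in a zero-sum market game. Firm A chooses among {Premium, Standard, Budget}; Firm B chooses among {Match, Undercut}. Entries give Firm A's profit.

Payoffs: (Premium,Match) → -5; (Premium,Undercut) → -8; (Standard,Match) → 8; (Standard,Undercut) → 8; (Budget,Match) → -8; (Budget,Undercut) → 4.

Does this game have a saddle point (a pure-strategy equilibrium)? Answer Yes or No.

Row minima: Premium → -8, Standard → 8, Budget → -8; maximin = 8.
Column maxima: Match → 8, Undercut → 8; minimax = 8.
maximin = minimax = 8, so a saddle point exists.

Yes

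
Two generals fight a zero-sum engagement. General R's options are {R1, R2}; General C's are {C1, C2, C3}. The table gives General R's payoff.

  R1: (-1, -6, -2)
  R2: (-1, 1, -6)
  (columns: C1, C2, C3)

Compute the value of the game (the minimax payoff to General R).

Row minima: R1 → -6, R2 → -6; maximin = -6.
Column maxima: C1 → -1, C2 → 1, C3 → -2; minimax = -2.
-6 ≠ -2, so there is no saddle point; optimal play is mixed.
C1 is strictly dominated by C3 (it gives General R strictly more in every row), so General C never plays it.
On the remaining 2×2 (R1, R2 vs C2, C3):
Let General R play R1 with probability p. Expected payoff against C2: (-6)p + 1(1−p) = −7p + 1; against C3: (-2)p + (-6)(1−p) = 4p − 6.
Setting these equal: −7p + 1 = 4p − 6 ⇒ −11p = -7 ⇒ p = 7/11, and the value is (-7)·(7/11) + 1 = -38/11.
For General C: with q = P(C2), equating R1's and R2's payoffs gives −4q − 2 = 7q − 6 ⇒ q = 4/11.

-38/11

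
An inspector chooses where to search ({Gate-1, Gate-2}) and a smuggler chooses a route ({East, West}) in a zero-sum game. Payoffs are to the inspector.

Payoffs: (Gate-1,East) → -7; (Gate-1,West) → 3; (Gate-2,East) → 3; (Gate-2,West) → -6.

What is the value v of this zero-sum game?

Row minima: Gate-1 → -7, Gate-2 → -6; maximin = -6.
Column maxima: East → 3, West → 3; minimax = 3.
-6 ≠ 3, so there is no saddle point; optimal play is mixed.
Let the inspector play Gate-1 with probability p. Expected payoff against East: (-7)p + 3(1−p) = −10p + 3; against West: 3p + (-6)(1−p) = 9p − 6.
Setting these equal: −10p + 3 = 9p − 6 ⇒ −19p = -9 ⇒ p = 9/19, and the value is (-10)·(9/19) + 3 = -33/19.
For the smuggler: with q = P(East), equating Gate-1's and Gate-2's payoffs gives −10q + 3 = 9q − 6 ⇒ q = 9/19.

-33/19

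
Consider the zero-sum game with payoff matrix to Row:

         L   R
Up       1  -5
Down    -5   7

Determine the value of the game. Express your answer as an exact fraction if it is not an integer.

Row minima: Up → -5, Down → -5; maximin = -5.
Column maxima: L → 1, R → 7; minimax = 1.
-5 ≠ 1, so there is no saddle point; optimal play is mixed.
Let Row play Up with probability p. Expected payoff against L: 1p + (-5)(1−p) = 6p − 5; against R: (-5)p + 7(1−p) = −12p + 7.
Setting these equal: 6p − 5 = −12p + 7 ⇒ 18p = 12 ⇒ p = 2/3, and the value is (6)·(2/3) − 5 = -1.
For Column: with q = P(L), equating Up's and Down's payoffs gives 6q − 5 = −12q + 7 ⇒ q = 2/3.

-1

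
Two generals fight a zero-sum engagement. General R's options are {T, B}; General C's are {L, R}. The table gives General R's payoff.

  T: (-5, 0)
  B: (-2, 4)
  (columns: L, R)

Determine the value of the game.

Row minima: T → -5, B → -2; maximin = -2.
Column maxima: L → -2, R → 4; minimax = -2.
Since maximin = minimax = -2, there is a saddle point and the value is -2.

-2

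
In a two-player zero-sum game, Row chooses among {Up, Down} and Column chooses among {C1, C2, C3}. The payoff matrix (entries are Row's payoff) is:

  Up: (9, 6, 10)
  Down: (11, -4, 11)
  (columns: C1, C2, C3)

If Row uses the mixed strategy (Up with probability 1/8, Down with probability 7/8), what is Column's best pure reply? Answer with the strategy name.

If Column plays C1, Row's expected payoff is (1/8)·9 + (7/8)·11 = 43/4.
If Column plays C2, Row's expected payoff is (1/8)·6 + (7/8)·(-4) = -11/4.
If Column plays C3, Row's expected payoff is (1/8)·10 + (7/8)·11 = 87/8.
Column minimizes Row's payoff; the smallest is -11/4, so the best response is C2.

C2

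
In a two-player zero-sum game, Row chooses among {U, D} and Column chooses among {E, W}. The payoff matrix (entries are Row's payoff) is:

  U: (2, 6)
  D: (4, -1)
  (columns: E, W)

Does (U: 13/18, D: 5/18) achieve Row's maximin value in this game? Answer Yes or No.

Against E this mix gives (13/18)·2 + (5/18)·4 = 23/9.
Against W this mix gives (13/18)·6 + (5/18)·(-1) = 73/18.
Column will play E, holding Row to 23/9. Shifting weight toward the row that does better against E would raise this floor (the equalizing mix achieves 26/9 against both E and W), so the proposed strategy is not optimal.

No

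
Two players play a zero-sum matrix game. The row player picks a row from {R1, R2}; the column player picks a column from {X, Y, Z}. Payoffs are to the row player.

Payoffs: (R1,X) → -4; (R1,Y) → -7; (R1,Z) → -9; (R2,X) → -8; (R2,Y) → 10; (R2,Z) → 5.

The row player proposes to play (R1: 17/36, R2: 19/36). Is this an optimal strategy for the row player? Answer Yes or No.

No

Against X this mix gives (17/36)·(-4) + (19/36)·(-8) = -55/9.
Against Y this mix gives (17/36)·(-7) + (19/36)·10 = 71/36.
Against Z this mix gives (17/36)·(-9) + (19/36)·5 = -29/18.
The column player will play X, holding the row player to -55/9. Shifting weight toward the row that does better against X would raise this floor (the equalizing mix achieves -46/9 against both X and Z), so the proposed strategy is not optimal.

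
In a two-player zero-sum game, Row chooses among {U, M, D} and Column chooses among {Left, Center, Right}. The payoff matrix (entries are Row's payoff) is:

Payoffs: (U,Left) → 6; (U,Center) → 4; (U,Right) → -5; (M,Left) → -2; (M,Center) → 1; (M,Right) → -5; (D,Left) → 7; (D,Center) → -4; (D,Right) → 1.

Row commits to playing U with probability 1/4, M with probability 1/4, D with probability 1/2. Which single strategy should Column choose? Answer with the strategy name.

If Column plays Left, Row's expected payoff is (1/4)·6 + (1/4)·(-2) + (1/2)·7 = 9/2.
If Column plays Center, Row's expected payoff is (1/4)·4 + (1/4)·1 + (1/2)·(-4) = -3/4.
If Column plays Right, Row's expected payoff is (1/4)·(-5) + (1/4)·(-5) + (1/2)·1 = -2.
Column minimizes Row's payoff; the smallest is -2, so the best response is Right.

Right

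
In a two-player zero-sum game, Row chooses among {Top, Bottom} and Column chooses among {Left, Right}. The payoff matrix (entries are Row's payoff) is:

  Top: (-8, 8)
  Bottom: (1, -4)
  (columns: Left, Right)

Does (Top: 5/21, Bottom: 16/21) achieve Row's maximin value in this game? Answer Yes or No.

Yes

Against Left this mix gives (5/21)·(-8) + (16/21)·1 = -8/7.
Against Right this mix gives (5/21)·8 + (16/21)·(-4) = -8/7.
All of Column's active replies (Left, Right) yield -8/7, and no column does worse for Row. The mix makes Column indifferent and guarantees -8/7, so it is optimal.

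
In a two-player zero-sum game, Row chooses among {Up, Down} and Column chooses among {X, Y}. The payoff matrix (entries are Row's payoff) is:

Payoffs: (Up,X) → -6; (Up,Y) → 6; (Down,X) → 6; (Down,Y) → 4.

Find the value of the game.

Row minima: Up → -6, Down → 4; maximin = 4.
Column maxima: X → 6, Y → 6; minimax = 6.
4 ≠ 6, so there is no saddle point; optimal play is mixed.
Let Row play Up with probability p. Expected payoff against X: (-6)p + 6(1−p) = −12p + 6; against Y: 6p + 4(1−p) = 2p + 4.
Setting these equal: −12p + 6 = 2p + 4 ⇒ −14p = -2 ⇒ p = 1/7, and the value is (-12)·(1/7) + 6 = 30/7.
For Column: with q = P(X), equating Up's and Down's payoffs gives −12q + 6 = 2q + 4 ⇒ q = 1/7.

30/7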